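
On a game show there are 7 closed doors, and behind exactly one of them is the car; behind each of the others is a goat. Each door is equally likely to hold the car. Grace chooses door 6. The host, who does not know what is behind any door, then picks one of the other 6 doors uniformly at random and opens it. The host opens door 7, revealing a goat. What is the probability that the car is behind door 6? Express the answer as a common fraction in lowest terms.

1/6

Condition on the true location of the car.
If it is behind any of doors 1, 2, 3, 4, 5, and 6 (prior 1/7 each): the host picks door 7 with probability 1/6 regardless, and it is not the prize; weight (1/7)·(1/6) = 1/42 each.
If it is behind door 7 (prior 1/7): the host opened door 7, so this case is ruled out; weight (1/7)·0 = 0.
The weights sum to 1/7.
So P(the car behind door 6 | the host opened door 7) = (1/42) / (1/7) = 1/6.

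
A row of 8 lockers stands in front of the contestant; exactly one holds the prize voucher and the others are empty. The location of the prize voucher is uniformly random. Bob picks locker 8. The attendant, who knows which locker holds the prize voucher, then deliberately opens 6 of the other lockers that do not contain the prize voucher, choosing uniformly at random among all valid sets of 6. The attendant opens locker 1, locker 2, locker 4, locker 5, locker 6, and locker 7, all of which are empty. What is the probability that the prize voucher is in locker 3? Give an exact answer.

7/8

Consider each possible location of the prize voucher in turn.
If it is in any of lockers 1, 2, 4, 5, 6, and 7 (prior 1/8 each): that locker was opened and seen not to hold the prize — ruled out; weight (1/8)·0 = 0 each.
If it is in locker 3 (prior 1/8): the attendant has no choice, probability 1; weight (1/8)·1 = 1/8.
If it is in locker 8 (prior 1/8): the attendant has 7 equally likely choices, so probability 1/7; weight (1/8)·(1/7) = 1/56.
The weights sum to 1/7.
So P(the prize voucher in locker 3 | the attendant opened locker 1, locker 2, locker 4, locker 5, locker 6, and locker 7) = (1/8) / (1/7) = 7/8.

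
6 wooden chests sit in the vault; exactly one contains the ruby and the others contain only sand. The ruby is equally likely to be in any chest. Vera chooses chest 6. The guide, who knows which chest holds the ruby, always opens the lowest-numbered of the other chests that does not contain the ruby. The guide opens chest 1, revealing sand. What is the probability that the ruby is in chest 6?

Consider each possible location of the ruby in turn.
If it is in chest 1 (prior 1/6): the guide opened chest 1, so this case is ruled out; weight (1/6)·0 = 0.
If it is in any of chests 2, 3, 4, 5, and 6 (prior 1/6 each): chest 1 is the lowest-numbered option available, probability 1; weight (1/6)·1 = 1/6 each.
The weights sum to 5/6.
So P(the ruby in chest 6 | the guide opened chest 1) = (1/6) / (5/6) = 1/5.

1/5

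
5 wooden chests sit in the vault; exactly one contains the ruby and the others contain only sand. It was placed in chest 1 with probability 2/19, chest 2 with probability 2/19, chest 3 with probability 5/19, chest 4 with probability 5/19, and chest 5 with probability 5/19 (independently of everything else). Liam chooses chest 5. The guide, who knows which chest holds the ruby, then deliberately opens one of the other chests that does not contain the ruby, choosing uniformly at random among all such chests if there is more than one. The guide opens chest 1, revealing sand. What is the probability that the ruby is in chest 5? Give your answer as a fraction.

Condition on the true location of the ruby.
If it is in chest 1 (prior 2/19): the guide opened chest 1, so this case is ruled out; weight (2/19)·0 = 0.
If it is in chest 2 (prior 2/19): the guide has 3 equally likely choices, so probability 1/3; weight (2/19)·(1/3) = 2/57.
If it is in either of chests 3 and 4 (prior 5/19 each): the guide has 3 equally likely choices, so probability 1/3; weight (5/19)·(1/3) = 5/57 each.
If it is in chest 5 (prior 5/19): the guide has 4 equally likely choices, so probability 1/4; weight (5/19)·(1/4) = 5/76.
The weights sum to 21/76.
So P(the ruby in chest 5 | the guide opened chest 1) = (5/76) / (21/76) = 5/21.

5/21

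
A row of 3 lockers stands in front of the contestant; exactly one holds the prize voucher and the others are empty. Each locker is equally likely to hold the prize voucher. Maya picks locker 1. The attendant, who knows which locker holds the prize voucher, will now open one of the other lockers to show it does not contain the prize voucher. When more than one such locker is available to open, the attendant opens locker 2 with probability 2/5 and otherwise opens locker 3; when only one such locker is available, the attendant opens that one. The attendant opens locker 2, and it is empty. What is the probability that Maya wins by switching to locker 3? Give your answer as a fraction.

5/7

Apply Bayes' rule, conditioning on where the prize voucher actually is.
If it is in locker 1 (prior 1/3): locker 2 is available, opened with probability 2/5; weight (1/3)·(2/5) = 2/15.
If it is in locker 2 (prior 1/3): the attendant opened locker 2, so this case is ruled out; weight (1/3)·0 = 0.
If it is in locker 3 (prior 1/3): only locker 2 is available, probability 1; weight (1/3)·1 = 1/3.
The weights sum to 7/15.
So P(the prize voucher in locker 3 | the attendant opened locker 2) = (1/3) / (7/15) = 5/7.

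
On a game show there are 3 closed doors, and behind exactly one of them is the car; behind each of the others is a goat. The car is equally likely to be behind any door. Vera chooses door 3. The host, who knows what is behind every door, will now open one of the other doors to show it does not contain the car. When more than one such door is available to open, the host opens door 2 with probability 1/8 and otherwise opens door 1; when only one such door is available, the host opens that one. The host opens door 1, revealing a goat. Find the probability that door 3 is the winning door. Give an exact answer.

7/15

Condition on the true location of the car.
If it is behind door 1 (prior 1/3): the host opened door 1, so this case is ruled out; weight (1/3)·0 = 0.
If it is behind door 2 (prior 1/3): only door 1 is available, probability 1; weight (1/3)·1 = 1/3.
If it is behind door 3 (prior 1/3): door 2 is available but not opened, probability 7/8; weight (1/3)·(7/8) = 7/24.
The weights sum to 5/8.
So P(the car behind door 3 | the host opened door 1) = (7/24) / (5/8) = 7/15.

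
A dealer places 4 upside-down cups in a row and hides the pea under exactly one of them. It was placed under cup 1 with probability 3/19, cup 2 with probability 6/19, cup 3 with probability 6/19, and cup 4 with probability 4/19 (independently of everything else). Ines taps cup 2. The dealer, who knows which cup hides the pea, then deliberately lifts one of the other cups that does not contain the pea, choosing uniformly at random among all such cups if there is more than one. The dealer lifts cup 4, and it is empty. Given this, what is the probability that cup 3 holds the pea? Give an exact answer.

6/13

Apply Bayes' rule, conditioning on where the pea actually is.
If it is under cup 1 (prior 3/19): the dealer has 2 equally likely choices, so probability 1/2; weight (3/19)·(1/2) = 3/38.
If it is under cup 2 (prior 6/19): the dealer has 3 equally likely choices, so probability 1/3; weight (6/19)·(1/3) = 2/19.
If it is under cup 3 (prior 6/19): the dealer has 2 equally likely choices, so probability 1/2; weight (6/19)·(1/2) = 3/19.
If it is under cup 4 (prior 4/19): the dealer opened cup 4, so this case is ruled out; weight (4/19)·0 = 0.
The weights sum to 13/38.
So P(the pea under cup 3 | the dealer opened cup 4) = (3/19) / (13/38) = 6/13.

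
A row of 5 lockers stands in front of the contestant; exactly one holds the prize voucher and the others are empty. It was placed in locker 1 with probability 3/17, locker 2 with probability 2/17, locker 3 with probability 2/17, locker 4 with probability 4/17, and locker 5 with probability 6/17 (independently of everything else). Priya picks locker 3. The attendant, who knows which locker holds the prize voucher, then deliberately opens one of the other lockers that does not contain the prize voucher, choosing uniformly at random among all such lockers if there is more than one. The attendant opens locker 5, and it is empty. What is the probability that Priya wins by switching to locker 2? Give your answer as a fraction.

4/21

Consider each possible location of the prize voucher in turn.
If it is in locker 1 (prior 3/17): the attendant has 3 equally likely choices, so probability 1/3; weight (3/17)·(1/3) = 1/17.
If it is in locker 2 (prior 2/17): the attendant has 3 equally likely choices, so probability 1/3; weight (2/17)·(1/3) = 2/51.
If it is in locker 3 (prior 2/17): the attendant has 4 equally likely choices, so probability 1/4; weight (2/17)·(1/4) = 1/34.
If it is in locker 4 (prior 4/17): the attendant has 3 equally likely choices, so probability 1/3; weight (4/17)·(1/3) = 4/51.
If it is in locker 5 (prior 6/17): the attendant opened locker 5, so this case is ruled out; weight (6/17)·0 = 0.
The weights sum to 7/34.
So P(the prize voucher in locker 2 | the attendant opened locker 5) = (2/51) / (7/34) = 4/21.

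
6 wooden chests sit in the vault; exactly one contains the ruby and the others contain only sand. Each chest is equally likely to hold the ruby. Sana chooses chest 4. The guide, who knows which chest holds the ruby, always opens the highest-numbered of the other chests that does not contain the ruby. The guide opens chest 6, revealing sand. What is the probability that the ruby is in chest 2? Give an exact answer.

1/5

Consider each possible location of the ruby in turn.
If it is in any of chests 1, 2, 3, 4, and 5 (prior 1/6 each): chest 6 is the highest-numbered option available, probability 1; weight (1/6)·1 = 1/6 each.
If it is in chest 6 (prior 1/6): the guide opened chest 6, so this case is ruled out; weight (1/6)·0 = 0.
The weights sum to 5/6.
So P(the ruby in chest 2 | the guide opened chest 6) = (1/6) / (5/6) = 1/5.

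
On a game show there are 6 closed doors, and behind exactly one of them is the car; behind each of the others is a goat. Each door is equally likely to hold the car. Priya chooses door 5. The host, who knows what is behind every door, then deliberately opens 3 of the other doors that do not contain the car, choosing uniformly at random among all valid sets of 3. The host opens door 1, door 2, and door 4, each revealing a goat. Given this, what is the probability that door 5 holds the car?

Condition on the true location of the car.
If it is behind any of doors 1, 2, and 4 (prior 1/6 each): that door was opened and seen not to hold the prize — ruled out; weight (1/6)·0 = 0 each.
If it is behind either of doors 3 and 6 (prior 1/6 each): the host has 4 equally likely choices, so probability 1/4; weight (1/6)·(1/4) = 1/24 each.
If it is behind door 5 (prior 1/6): the host has 10 equally likely choices, so probability 1/10; weight (1/6)·(1/10) = 1/60.
The weights sum to 1/10.
So P(the car behind door 5 | the host opened door 1, door 2, and door 4) = (1/60) / (1/10) = 1/6.

1/6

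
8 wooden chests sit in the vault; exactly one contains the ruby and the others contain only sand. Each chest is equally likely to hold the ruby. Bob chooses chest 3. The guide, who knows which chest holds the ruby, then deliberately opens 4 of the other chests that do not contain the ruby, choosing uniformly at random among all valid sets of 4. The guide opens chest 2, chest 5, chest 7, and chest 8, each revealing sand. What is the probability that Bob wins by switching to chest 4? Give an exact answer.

Consider each possible location of the ruby in turn.
If it is in any of chests 1, 4, and 6 (prior 1/8 each): the guide has 15 equally likely choices, so probability 1/15; weight (1/8)·(1/15) = 1/120 each.
If it is in any of chests 2, 5, 7, and 8 (prior 1/8 each): that chest was opened and seen not to hold the prize — ruled out; weight (1/8)·0 = 0 each.
If it is in chest 3 (prior 1/8): the guide has 35 equally likely choices, so probability 1/35; weight (1/8)·(1/35) = 1/280.
The weights sum to 1/35.
So P(the ruby in chest 4 | the guide opened chest 2, chest 5, chest 7, and chest 8) = (1/120) / (1/35) = 7/24.

7/24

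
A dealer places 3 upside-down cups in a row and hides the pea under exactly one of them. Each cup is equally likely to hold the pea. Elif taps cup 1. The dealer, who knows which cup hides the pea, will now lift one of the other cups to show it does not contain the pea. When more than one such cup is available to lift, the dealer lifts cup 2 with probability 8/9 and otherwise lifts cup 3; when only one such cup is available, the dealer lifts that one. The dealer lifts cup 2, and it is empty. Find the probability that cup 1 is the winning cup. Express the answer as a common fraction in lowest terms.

8/17

Apply Bayes' rule, conditioning on where the pea actually is.
If it is under cup 1 (prior 1/3): cup 2 is available, opened with probability 8/9; weight (1/3)·(8/9) = 8/27.
If it is under cup 2 (prior 1/3): the dealer opened cup 2, so this case is ruled out; weight (1/3)·0 = 0.
If it is under cup 3 (prior 1/3): only cup 2 is available, probability 1; weight (1/3)·1 = 1/3.
The weights sum to 17/27.
So P(the pea under cup 1 | the dealer opened cup 2) = (8/27) / (17/27) = 8/17.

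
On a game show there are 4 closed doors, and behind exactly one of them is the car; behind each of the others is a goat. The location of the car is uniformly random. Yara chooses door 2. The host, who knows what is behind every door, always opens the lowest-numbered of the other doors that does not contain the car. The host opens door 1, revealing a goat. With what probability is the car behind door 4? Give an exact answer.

1/3

Consider each possible location of the car in turn.
If it is behind door 1 (prior 1/4): the host opened door 1, so this case is ruled out; weight (1/4)·0 = 0.
If it is behind any of doors 2, 3, and 4 (prior 1/4 each): door 1 is the lowest-numbered option available, probability 1; weight (1/4)·1 = 1/4 each.
The weights sum to 3/4.
So P(the car behind door 4 | the host opened door 1) = (1/4) / (3/4) = 1/3.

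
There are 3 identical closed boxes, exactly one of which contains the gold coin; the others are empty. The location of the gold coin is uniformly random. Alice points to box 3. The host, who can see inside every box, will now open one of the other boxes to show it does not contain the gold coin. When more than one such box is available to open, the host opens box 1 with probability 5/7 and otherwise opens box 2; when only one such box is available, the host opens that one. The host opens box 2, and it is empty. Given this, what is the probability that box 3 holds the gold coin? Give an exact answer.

2/9

Apply Bayes' rule, conditioning on where the gold coin actually is.
If it is in box 1 (prior 1/3): only box 2 is available, probability 1; weight (1/3)·1 = 1/3.
If it is in box 2 (prior 1/3): the host opened box 2, so this case is ruled out; weight (1/3)·0 = 0.
If it is in box 3 (prior 1/3): box 1 is available but not opened, probability 2/7; weight (1/3)·(2/7) = 2/21.
The weights sum to 3/7.
So P(the gold coin in box 3 | the host opened box 2) = (2/21) / (3/7) = 2/9.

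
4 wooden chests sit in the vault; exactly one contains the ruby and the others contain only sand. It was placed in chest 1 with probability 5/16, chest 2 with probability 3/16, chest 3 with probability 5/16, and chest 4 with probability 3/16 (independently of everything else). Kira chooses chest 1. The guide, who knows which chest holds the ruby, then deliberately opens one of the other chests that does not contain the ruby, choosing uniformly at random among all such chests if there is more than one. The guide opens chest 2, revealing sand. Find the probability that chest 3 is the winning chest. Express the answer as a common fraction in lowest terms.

15/34

Consider each possible location of the ruby in turn.
If it is in chest 1 (prior 5/16): the guide has 3 equally likely choices, so probability 1/3; weight (5/16)·(1/3) = 5/48.
If it is in chest 2 (prior 3/16): the guide opened chest 2, so this case is ruled out; weight (3/16)·0 = 0.
If it is in chest 3 (prior 5/16): the guide has 2 equally likely choices, so probability 1/2; weight (5/16)·(1/2) = 5/32.
If it is in chest 4 (prior 3/16): the guide has 2 equally likely choices, so probability 1/2; weight (3/16)·(1/2) = 3/32.
The weights sum to 17/48.
So P(the ruby in chest 3 | the guide opened chest 2) = (5/32) / (17/48) = 15/34.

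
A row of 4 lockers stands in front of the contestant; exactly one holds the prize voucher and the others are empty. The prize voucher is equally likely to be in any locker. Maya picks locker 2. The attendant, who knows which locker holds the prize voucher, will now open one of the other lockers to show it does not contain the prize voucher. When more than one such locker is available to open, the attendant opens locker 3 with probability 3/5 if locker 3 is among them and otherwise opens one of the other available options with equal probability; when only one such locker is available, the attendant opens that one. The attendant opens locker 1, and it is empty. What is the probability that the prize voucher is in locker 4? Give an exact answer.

Apply Bayes' rule, conditioning on where the prize voucher actually is.
If it is in locker 1 (prior 1/4): the attendant opened locker 1, so this case is ruled out; weight (1/4)·0 = 0.
If it is in locker 2 (prior 1/4): locker 3 is available but not opened; locker 1 gets probability (1 − 3/5)/2 = 1/5; weight (1/4)·(1/5) = 1/20.
If it is in locker 3 (prior 1/4): locker 3 holds the prize so is unavailable; the attendant chooses uniformly among the 2 others, probability 1/2; weight (1/4)·(1/2) = 1/8.
If it is in locker 4 (prior 1/4): locker 3 is available but not opened, probability 2/5; weight (1/4)·(2/5) = 1/10.
The weights sum to 11/40.
So P(the prize voucher in locker 4 | the attendant opened locker 1) = (1/10) / (11/40) = 4/11.

4/11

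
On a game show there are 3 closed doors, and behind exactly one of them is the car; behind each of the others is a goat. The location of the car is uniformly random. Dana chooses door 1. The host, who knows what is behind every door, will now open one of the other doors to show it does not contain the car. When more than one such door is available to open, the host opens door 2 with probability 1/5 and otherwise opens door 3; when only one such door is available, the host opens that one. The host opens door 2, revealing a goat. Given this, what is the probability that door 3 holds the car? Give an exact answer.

Consider each possible location of the car in turn.
If it is behind door 1 (prior 1/3): door 2 is available, opened with probability 1/5; weight (1/3)·(1/5) = 1/15.
If it is behind door 2 (prior 1/3): the host opened door 2, so this case is ruled out; weight (1/3)·0 = 0.
If it is behind door 3 (prior 1/3): only door 2 is available, probability 1; weight (1/3)·1 = 1/3.
The weights sum to 2/5.
So P(the car behind door 3 | the host opened door 2) = (1/3) / (2/5) = 5/6.

5/6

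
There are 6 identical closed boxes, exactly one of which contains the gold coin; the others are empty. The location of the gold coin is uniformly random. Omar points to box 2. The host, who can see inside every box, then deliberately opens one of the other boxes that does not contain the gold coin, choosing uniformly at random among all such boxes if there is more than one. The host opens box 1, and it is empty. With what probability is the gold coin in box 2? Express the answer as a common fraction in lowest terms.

Condition on the true location of the gold coin.
If it is in box 1 (prior 1/6): the host opened box 1, so this case is ruled out; weight (1/6)·0 = 0.
If it is in box 2 (prior 1/6): the host has 5 equally likely choices, so probability 1/5; weight (1/6)·(1/5) = 1/30.
If it is in any of boxes 3, 4, 5, and 6 (prior 1/6 each): the host has 4 equally likely choices, so probability 1/4; weight (1/6)·(1/4) = 1/24 each.
The weights sum to 1/5.
So P(the gold coin in box 2 | the host opened box 1) = (1/30) / (1/5) = 1/6.

1/6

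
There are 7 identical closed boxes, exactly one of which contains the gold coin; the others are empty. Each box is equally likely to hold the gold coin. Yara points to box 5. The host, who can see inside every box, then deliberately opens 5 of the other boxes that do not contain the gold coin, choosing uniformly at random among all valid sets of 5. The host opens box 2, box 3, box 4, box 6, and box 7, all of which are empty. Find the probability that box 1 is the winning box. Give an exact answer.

Apply Bayes' rule, conditioning on where the gold coin actually is.
If it is in box 1 (prior 1/7): the host has no choice, probability 1; weight (1/7)·1 = 1/7.
If it is in any of boxes 2, 3, 4, 6, and 7 (prior 1/7 each): that box was opened and seen not to hold the prize — ruled out; weight (1/7)·0 = 0 each.
If it is in box 5 (prior 1/7): the host has 6 equally likely choices, so probability 1/6; weight (1/7)·(1/6) = 1/42.
The weights sum to 1/6.
So P(the gold coin in box 1 | the host opened box 2, box 3, box 4, box 6, and box 7) = (1/7) / (1/6) = 6/7.

6/7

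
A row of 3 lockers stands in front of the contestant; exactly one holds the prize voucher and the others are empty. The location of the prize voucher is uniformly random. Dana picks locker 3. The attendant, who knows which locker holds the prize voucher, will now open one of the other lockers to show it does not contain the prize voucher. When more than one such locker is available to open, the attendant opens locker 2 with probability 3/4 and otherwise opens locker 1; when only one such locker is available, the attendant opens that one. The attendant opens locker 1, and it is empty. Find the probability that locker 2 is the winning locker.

Apply Bayes' rule, conditioning on where the prize voucher actually is.
If it is in locker 1 (prior 1/3): the attendant opened locker 1, so this case is ruled out; weight (1/3)·0 = 0.
If it is in locker 2 (prior 1/3): only locker 1 is available, probability 1; weight (1/3)·1 = 1/3.
If it is in locker 3 (prior 1/3): locker 2 is available but not opened, probability 1/4; weight (1/3)·(1/4) = 1/12.
The weights sum to 5/12.
So P(the prize voucher in locker 2 | the attendant opened locker 1) = (1/3) / (5/12) = 4/5.

4/5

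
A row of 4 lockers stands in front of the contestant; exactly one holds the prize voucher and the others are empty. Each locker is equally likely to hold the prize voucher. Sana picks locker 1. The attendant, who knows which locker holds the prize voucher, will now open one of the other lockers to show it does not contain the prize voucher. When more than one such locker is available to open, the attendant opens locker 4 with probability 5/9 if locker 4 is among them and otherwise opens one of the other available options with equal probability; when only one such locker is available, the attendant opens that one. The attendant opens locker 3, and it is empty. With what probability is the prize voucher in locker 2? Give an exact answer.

8/21

Consider each possible location of the prize voucher in turn.
If it is in locker 1 (prior 1/4): locker 4 is available but not opened; locker 3 gets probability (1 − 5/9)/2 = 2/9; weight (1/4)·(2/9) = 1/18.
If it is in locker 2 (prior 1/4): locker 4 is available but not opened, probability 4/9; weight (1/4)·(4/9) = 1/9.
If it is in locker 3 (prior 1/4): the attendant opened locker 3, so this case is ruled out; weight (1/4)·0 = 0.
If it is in locker 4 (prior 1/4): locker 4 holds the prize so is unavailable; the attendant chooses uniformly among the 2 others, probability 1/2; weight (1/4)·(1/2) = 1/8.
The weights sum to 7/24.
So P(the prize voucher in locker 2 | the attendant opened locker 3) = (1/9) / (7/24) = 8/21.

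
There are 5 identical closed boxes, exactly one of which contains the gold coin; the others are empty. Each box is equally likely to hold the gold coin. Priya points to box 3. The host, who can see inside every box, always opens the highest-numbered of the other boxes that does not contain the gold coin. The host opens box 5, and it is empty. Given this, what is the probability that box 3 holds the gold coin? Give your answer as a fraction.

Apply Bayes' rule, conditioning on where the gold coin actually is.
If it is in any of boxes 1, 2, 3, and 4 (prior 1/5 each): box 5 is the highest-numbered option available, probability 1; weight (1/5)·1 = 1/5 each.
If it is in box 5 (prior 1/5): the host opened box 5, so this case is ruled out; weight (1/5)·0 = 0.
The weights sum to 4/5.
So P(the gold coin in box 3 | the host opened box 5) = (1/5) / (4/5) = 1/4.

1/4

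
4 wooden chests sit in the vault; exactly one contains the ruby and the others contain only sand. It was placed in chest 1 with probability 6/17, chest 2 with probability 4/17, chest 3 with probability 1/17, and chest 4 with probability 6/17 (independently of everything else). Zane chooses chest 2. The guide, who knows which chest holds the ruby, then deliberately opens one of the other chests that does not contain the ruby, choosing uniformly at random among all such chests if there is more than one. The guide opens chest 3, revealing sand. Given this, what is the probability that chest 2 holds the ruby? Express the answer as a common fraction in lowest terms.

Consider each possible location of the ruby in turn.
If it is in either of chests 1 and 4 (prior 6/17 each): the guide has 2 equally likely choices, so probability 1/2; weight (6/17)·(1/2) = 3/17 each.
If it is in chest 2 (prior 4/17): the guide has 3 equally likely choices, so probability 1/3; weight (4/17)·(1/3) = 4/51.
If it is in chest 3 (prior 1/17): the guide opened chest 3, so this case is ruled out; weight (1/17)·0 = 0.
The weights sum to 22/51.
So P(the ruby in chest 2 | the guide opened chest 3) = (4/51) / (22/51) = 2/11.

2/11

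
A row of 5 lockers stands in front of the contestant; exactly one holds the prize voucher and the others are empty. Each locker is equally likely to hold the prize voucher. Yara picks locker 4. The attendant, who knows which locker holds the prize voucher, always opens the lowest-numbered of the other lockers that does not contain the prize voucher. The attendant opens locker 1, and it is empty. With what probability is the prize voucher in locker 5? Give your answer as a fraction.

1/4

Consider each possible location of the prize voucher in turn.
If it is in locker 1 (prior 1/5): the attendant opened locker 1, so this case is ruled out; weight (1/5)·0 = 0.
If it is in any of lockers 2, 3, 4, and 5 (prior 1/5 each): locker 1 is the lowest-numbered option available, probability 1; weight (1/5)·1 = 1/5 each.
The weights sum to 4/5.
So P(the prize voucher in locker 5 | the attendant opened locker 1) = (1/5) / (4/5) = 1/4.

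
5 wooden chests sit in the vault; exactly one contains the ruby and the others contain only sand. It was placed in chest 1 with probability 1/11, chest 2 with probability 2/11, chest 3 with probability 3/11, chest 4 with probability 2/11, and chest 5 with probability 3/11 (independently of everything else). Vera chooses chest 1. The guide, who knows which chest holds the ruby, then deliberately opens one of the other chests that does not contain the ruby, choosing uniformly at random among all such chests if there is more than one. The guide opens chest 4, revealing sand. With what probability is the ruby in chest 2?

Condition on the true location of the ruby.
If it is in chest 1 (prior 1/11): the guide has 4 equally likely choices, so probability 1/4; weight (1/11)·(1/4) = 1/44.
If it is in chest 2 (prior 2/11): the guide has 3 equally likely choices, so probability 1/3; weight (2/11)·(1/3) = 2/33.
If it is in either of chests 3 and 5 (prior 3/11 each): the guide has 3 equally likely choices, so probability 1/3; weight (3/11)·(1/3) = 1/11 each.
If it is in chest 4 (prior 2/11): the guide opened chest 4, so this case is ruled out; weight (2/11)·0 = 0.
The weights sum to 35/132.
So P(the ruby in chest 2 | the guide opened chest 4) = (2/33) / (35/132) = 8/35.

8/35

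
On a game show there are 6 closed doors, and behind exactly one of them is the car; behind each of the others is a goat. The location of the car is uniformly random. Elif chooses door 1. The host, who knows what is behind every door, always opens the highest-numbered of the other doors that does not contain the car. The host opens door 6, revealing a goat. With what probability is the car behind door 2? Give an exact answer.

1/5

Condition on the true location of the car.
If it is behind any of doors 1, 2, 3, 4, and 5 (prior 1/6 each): door 6 is the highest-numbered option available, probability 1; weight (1/6)·1 = 1/6 each.
If it is behind door 6 (prior 1/6): the host opened door 6, so this case is ruled out; weight (1/6)·0 = 0.
The weights sum to 5/6.
So P(the car behind door 2 | the host opened door 6) = (1/6) / (5/6) = 1/5.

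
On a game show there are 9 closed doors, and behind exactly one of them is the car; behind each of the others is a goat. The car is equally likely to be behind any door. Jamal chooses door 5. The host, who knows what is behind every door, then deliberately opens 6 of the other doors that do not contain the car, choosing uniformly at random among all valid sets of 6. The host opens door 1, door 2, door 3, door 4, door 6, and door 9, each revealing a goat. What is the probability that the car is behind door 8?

Apply Bayes' rule, conditioning on where the car actually is.
If it is behind any of doors 1, 2, 3, 4, 6, and 9 (prior 1/9 each): that door was opened and seen not to hold the prize — ruled out; weight (1/9)·0 = 0 each.
If it is behind door 5 (prior 1/9): the host has 28 equally likely choices, so probability 1/28; weight (1/9)·(1/28) = 1/252.
If it is behind either of doors 7 and 8 (prior 1/9 each): the host has 7 equally likely choices, so probability 1/7; weight (1/9)·(1/7) = 1/63 each.
The weights sum to 1/28.
So P(the car behind door 8 | the host opened door 1, door 2, door 3, door 4, door 6, and door 9) = (1/63) / (1/28) = 4/9.

4/9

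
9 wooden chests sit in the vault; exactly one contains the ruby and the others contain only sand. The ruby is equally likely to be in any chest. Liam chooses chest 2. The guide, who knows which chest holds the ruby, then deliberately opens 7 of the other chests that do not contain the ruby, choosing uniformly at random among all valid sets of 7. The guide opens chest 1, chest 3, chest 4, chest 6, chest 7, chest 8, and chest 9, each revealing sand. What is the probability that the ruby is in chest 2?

Condition on the true location of the ruby.
If it is in any of chests 1, 3, 4, 6, 7, 8, and 9 (prior 1/9 each): that chest was opened and seen not to hold the prize — ruled out; weight (1/9)·0 = 0 each.
If it is in chest 2 (prior 1/9): the guide has 8 equally likely choices, so probability 1/8; weight (1/9)·(1/8) = 1/72.
If it is in chest 5 (prior 1/9): the guide has no choice, probability 1; weight (1/9)·1 = 1/9.
The weights sum to 1/8.
So P(the ruby in chest 2 | the guide opened chest 1, chest 3, chest 4, chest 6, chest 7, chest 8, and chest 9) = (1/72) / (1/8) = 1/9.

1/9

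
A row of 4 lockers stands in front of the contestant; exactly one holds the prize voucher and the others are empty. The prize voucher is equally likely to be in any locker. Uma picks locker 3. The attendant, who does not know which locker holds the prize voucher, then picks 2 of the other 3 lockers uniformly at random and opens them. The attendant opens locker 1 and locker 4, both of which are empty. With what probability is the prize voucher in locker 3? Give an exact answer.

1/2

Because the attendant chose which lockers to open without knowing where the prize voucher is, the choice is independent of the prize location. Learning that none of the 2 opened lockers holds the prize voucher simply rules out those 2 locations and leaves the remaining 2 lockers still equally likely by symmetry.
So P(the prize voucher in locker 3) = 1/2.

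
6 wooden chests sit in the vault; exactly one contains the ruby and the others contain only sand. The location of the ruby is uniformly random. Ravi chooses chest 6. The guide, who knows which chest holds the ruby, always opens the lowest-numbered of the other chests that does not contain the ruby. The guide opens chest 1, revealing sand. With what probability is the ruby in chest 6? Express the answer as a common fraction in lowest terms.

1/5

Apply Bayes' rule, conditioning on where the ruby actually is.
If it is in chest 1 (prior 1/6): the guide opened chest 1, so this case is ruled out; weight (1/6)·0 = 0.
If it is in any of chests 2, 3, 4, 5, and 6 (prior 1/6 each): chest 1 is the lowest-numbered option available, probability 1; weight (1/6)·1 = 1/6 each.
The weights sum to 5/6.
So P(the ruby in chest 6 | the guide opened chest 1) = (1/6) / (5/6) = 1/5.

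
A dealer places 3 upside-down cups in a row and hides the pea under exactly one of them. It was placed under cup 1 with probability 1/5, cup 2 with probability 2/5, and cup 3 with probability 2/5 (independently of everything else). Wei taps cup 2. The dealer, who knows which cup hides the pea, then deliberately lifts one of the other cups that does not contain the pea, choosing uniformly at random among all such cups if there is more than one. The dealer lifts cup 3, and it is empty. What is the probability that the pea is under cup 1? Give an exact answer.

1/2

Apply Bayes' rule, conditioning on where the pea actually is.
If it is under cup 1 (prior 1/5): the dealer has no choice, probability 1; weight (1/5)·1 = 1/5.
If it is under cup 2 (prior 2/5): the dealer has 2 equally likely choices, so probability 1/2; weight (2/5)·(1/2) = 1/5.
If it is under cup 3 (prior 2/5): the dealer opened cup 3, so this case is ruled out; weight (2/5)·0 = 0.
The weights sum to 2/5.
So P(the pea under cup 1 | the dealer opened cup 3) = (1/5) / (2/5) = 1/2.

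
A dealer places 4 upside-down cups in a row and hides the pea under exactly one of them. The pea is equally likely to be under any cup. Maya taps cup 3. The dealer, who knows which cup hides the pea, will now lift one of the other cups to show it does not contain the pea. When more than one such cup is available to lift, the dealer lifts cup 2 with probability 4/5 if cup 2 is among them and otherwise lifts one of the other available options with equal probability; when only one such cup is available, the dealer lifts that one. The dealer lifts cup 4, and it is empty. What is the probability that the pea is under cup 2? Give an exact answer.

5/8

Consider each possible location of the pea in turn.
If it is under cup 1 (prior 1/4): cup 2 is available but not opened, probability 1/5; weight (1/4)·(1/5) = 1/20.
If it is under cup 2 (prior 1/4): cup 2 holds the prize so is unavailable; the dealer chooses uniformly among the 2 others, probability 1/2; weight (1/4)·(1/2) = 1/8.
If it is under cup 3 (prior 1/4): cup 2 is available but not opened; cup 4 gets probability (1 − 4/5)/2 = 1/10; weight (1/4)·(1/10) = 1/40.
If it is under cup 4 (prior 1/4): the dealer opened cup 4, so this case is ruled out; weight (1/4)·0 = 0.
The weights sum to 1/5.
So P(the pea under cup 2 | the dealer opened cup 4) = (1/8) / (1/5) = 5/8.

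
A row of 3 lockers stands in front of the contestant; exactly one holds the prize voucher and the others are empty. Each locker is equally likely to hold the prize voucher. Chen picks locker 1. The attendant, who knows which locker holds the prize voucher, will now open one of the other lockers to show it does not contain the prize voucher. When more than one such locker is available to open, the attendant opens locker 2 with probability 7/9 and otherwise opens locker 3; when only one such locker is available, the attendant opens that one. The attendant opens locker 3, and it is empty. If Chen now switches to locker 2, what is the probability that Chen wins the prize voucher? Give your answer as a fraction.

Consider each possible location of the prize voucher in turn.
If it is in locker 1 (prior 1/3): locker 2 is available but not opened, probability 2/9; weight (1/3)·(2/9) = 2/27.
If it is in locker 2 (prior 1/3): only locker 3 is available, probability 1; weight (1/3)·1 = 1/3.
If it is in locker 3 (prior 1/3): the attendant opened locker 3, so this case is ruled out; weight (1/3)·0 = 0.
The weights sum to 11/27.
So P(the prize voucher in locker 2 | the attendant opened locker 3) = (1/3) / (11/27) = 9/11.

9/11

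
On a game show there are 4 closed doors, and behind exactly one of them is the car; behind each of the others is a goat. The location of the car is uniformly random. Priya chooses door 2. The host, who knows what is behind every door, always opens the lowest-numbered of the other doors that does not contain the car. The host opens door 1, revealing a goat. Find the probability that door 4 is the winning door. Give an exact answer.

1/3

Condition on the true location of the car.
If it is behind door 1 (prior 1/4): the host opened door 1, so this case is ruled out; weight (1/4)·0 = 0.
If it is behind any of doors 2, 3, and 4 (prior 1/4 each): door 1 is the lowest-numbered option available, probability 1; weight (1/4)·1 = 1/4 each.
The weights sum to 3/4.
So P(the car behind door 4 | the host opened door 1) = (1/4) / (3/4) = 1/3.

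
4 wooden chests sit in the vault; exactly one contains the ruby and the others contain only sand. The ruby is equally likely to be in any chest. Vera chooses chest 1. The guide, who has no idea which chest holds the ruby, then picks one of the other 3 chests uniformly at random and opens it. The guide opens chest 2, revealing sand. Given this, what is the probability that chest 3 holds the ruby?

Apply Bayes' rule, conditioning on where the ruby actually is.
If it is in any of chests 1, 3, and 4 (prior 1/4 each): the guide picks chest 2 with probability 1/3 regardless, and it is not the prize; weight (1/4)·(1/3) = 1/12 each.
If it is in chest 2 (prior 1/4): the guide opened chest 2, so this case is ruled out; weight (1/4)·0 = 0.
The weights sum to 1/4.
So P(the ruby in chest 3 | the guide opened chest 2) = (1/12) / (1/4) = 1/3.

1/3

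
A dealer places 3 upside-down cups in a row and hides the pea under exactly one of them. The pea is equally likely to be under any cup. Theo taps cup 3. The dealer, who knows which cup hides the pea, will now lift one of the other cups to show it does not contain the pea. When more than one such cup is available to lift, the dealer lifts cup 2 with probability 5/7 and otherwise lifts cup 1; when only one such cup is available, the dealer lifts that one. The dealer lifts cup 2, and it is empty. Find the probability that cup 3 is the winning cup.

5/12

Condition on the true location of the pea.
If it is under cup 1 (prior 1/3): only cup 2 is available, probability 1; weight (1/3)·1 = 1/3.
If it is under cup 2 (prior 1/3): the dealer opened cup 2, so this case is ruled out; weight (1/3)·0 = 0.
If it is under cup 3 (prior 1/3): cup 2 is available, opened with probability 5/7; weight (1/3)·(5/7) = 5/21.
The weights sum to 4/7.
So P(the pea under cup 3 | the dealer opened cup 2) = (5/21) / (4/7) = 5/12.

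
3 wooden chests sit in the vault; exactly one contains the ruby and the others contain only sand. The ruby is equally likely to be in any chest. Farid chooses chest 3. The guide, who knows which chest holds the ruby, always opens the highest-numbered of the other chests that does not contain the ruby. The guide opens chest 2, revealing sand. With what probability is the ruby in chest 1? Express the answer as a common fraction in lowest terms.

Apply Bayes' rule, conditioning on where the ruby actually is.
If it is in either of chests 1 and 3 (prior 1/3 each): chest 2 is the highest-numbered option available, probability 1; weight (1/3)·1 = 1/3 each.
If it is in chest 2 (prior 1/3): the guide opened chest 2, so this case is ruled out; weight (1/3)·0 = 0.
The weights sum to 2/3.
So P(the ruby in chest 1 | the guide opened chest 2) = (1/3) / (2/3) = 1/2.

1/2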